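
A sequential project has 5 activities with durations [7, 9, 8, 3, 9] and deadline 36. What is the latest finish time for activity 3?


LF(activity 3) = deadline - sum of successor durations
Successors: activities 4 through 5 with durations [3, 9]
Sum of successor durations = 12
LF = 36 - 12 = 24

24


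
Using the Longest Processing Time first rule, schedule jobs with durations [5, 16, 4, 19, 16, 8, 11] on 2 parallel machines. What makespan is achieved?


Sort jobs in decreasing order (LPT): [19, 16, 16, 11, 8, 5, 4]
Assign each job to the least loaded machine:
  Machine 1: jobs [19, 11, 8], load = 38
  Machine 2: jobs [16, 16, 5, 4], load = 41
Makespan = max load = 41

41


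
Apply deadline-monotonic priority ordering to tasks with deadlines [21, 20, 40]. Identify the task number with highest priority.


Sort tasks by relative deadline (ascending):
  Task 2: deadline = 20
  Task 1: deadline = 21
  Task 3: deadline = 40
Priority order (highest first): [2, 1, 3]
Highest priority task = 2

2


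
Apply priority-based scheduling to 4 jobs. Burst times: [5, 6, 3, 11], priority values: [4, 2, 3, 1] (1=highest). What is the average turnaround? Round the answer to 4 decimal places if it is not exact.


Sort by priority (ascending = highest first):
Order: [(1, 11), (2, 6), (3, 3), (4, 5)]
Completion times:
  Priority 1, burst=11, C=11
  Priority 2, burst=6, C=17
  Priority 3, burst=3, C=20
  Priority 4, burst=5, C=25
Average turnaround = 73/4 = 18.25

18.25


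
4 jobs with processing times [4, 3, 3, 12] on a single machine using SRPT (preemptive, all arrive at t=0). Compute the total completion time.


Since all jobs arrive at t=0, SRPT equals SPT ordering.
SPT order: [3, 3, 4, 12]
Completion times:
  Job 1: p=3, C=3
  Job 2: p=3, C=6
  Job 3: p=4, C=10
  Job 4: p=12, C=22
Total completion time = 3 + 6 + 10 + 22 = 41

41


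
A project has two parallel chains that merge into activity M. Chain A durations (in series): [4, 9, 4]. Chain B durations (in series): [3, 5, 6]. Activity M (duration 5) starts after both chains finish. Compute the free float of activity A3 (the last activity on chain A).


ES(A3) = sum of predecessors on chain A = 13
EF(A3) = ES + duration = 13 + 4 = 17
Successor of A3 is M. ES(M) = max(sum(A), sum(B)) = max(17, 14) = 17
Free float = ES(successor) - EF(current) = 17 - 17 = 0

0


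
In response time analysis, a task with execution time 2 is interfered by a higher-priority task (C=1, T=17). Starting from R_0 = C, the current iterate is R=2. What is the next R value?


R_next = C + ceil(R_prev / T_hp) * C_hp
ceil(2 / 17) = ceil(0.1176) = 1
Interference = 1 * 1 = 1
R_next = 2 + 1 = 3

3


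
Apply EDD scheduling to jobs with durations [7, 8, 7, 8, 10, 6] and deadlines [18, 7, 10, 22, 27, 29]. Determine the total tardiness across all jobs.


Sort by due date (EDD order): [(8, 7), (7, 10), (7, 18), (8, 22), (10, 27), (6, 29)]
Compute completion times and tardiness:
  Job 1: p=8, d=7, C=8, tardiness=max(0,8-7)=1
  Job 2: p=7, d=10, C=15, tardiness=max(0,15-10)=5
  Job 3: p=7, d=18, C=22, tardiness=max(0,22-18)=4
  Job 4: p=8, d=22, C=30, tardiness=max(0,30-22)=8
  Job 5: p=10, d=27, C=40, tardiness=max(0,40-27)=13
  Job 6: p=6, d=29, C=46, tardiness=max(0,46-29)=17
Total tardiness = 48

48


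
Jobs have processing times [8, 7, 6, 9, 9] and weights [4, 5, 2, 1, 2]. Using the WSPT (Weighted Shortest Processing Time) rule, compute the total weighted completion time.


Compute p/w ratios and sort ascending (WSPT): [(7, 5), (8, 4), (6, 2), (9, 2), (9, 1)]
Compute weighted completion times:
  Job (p=7,w=5): C=7, w*C=5*7=35
  Job (p=8,w=4): C=15, w*C=4*15=60
  Job (p=6,w=2): C=21, w*C=2*21=42
  Job (p=9,w=2): C=30, w*C=2*30=60
  Job (p=9,w=1): C=39, w*C=1*39=39
Total weighted completion time = 236

236


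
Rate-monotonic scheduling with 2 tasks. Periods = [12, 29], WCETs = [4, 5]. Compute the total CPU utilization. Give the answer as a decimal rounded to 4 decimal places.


Compute individual utilizations (exact fractions):
  Task 1: C/T = 4/12 = 1/3 (approx. 0.3333)
  Task 2: C/T = 5/29 (approx. 0.1724)
Total utilization U = 1/3 + 5/29 = 44/87
Rounded to 4 decimal places: U = 0.5057
RM (Liu & Layland) bound for 2 tasks = 0.828427; compare with U = 44/87 (approx. 0.505747)
U <= bound, so schedulable by RM sufficient condition.

0.5057


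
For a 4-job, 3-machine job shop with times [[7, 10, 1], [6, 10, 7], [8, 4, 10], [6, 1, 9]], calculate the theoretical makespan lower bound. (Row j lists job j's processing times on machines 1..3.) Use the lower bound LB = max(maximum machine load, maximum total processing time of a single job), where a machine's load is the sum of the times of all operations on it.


Machine loads:
  Machine 1: 7 + 6 + 8 + 6 = 27
  Machine 2: 10 + 10 + 4 + 1 = 25
  Machine 3: 1 + 7 + 10 + 9 = 27
Max machine load = 27
Job totals:
  Job 1: 18
  Job 2: 23
  Job 3: 22
  Job 4: 16
Max job total = 23
Lower bound = max(27, 23) = 27

27


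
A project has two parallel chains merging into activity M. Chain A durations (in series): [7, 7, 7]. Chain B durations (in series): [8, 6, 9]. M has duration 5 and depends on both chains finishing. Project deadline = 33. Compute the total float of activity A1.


Forward pass: ES(A1) = sum of predecessors on chain A = 0
EF = ES + duration = 0 + 7 = 7
Backward pass: LF(M) = deadline = 33; LS(M) = 33 - 5 = 28
LF(A1) = LS(M) - sum(successors on chain A) = 28 - 14 = 14
LS = LF - duration = 14 - 7 = 7
Total float = LS - ES = 7 - 0 = 7

7


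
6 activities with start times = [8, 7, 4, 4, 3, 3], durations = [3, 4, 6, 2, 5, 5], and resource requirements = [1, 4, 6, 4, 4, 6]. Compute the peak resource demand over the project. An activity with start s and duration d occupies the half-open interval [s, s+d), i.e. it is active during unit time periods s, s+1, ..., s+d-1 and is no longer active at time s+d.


Each activity i is active on [start_i, start_i + duration_i).
Compute total resource usage per time slot:
  t=0: active resources = [], total = 0
  t=1: active resources = [], total = 0
  t=2: active resources = [], total = 0
  t=3: active resources = [4, 6], total = 10
  t=4: active resources = [6, 4, 4, 6], total = 20
  t=5: active resources = [6, 4, 4, 6], total = 20
  t=6: active resources = [6, 4, 6], total = 16
  t=7: active resources = [4, 6, 4, 6], total = 20
  t=8: active resources = [1, 4, 6], total = 11
  t=9: active resources = [1, 4, 6], total = 11
  t=10: active resources = [1, 4], total = 5
Peak resource demand = 20

20


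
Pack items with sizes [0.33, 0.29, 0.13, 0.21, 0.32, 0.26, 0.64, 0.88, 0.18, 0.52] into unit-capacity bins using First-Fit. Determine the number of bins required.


Place items sequentially using First-Fit:
  Item 0.33 -> new Bin 1
  Item 0.29 -> Bin 1 (now 0.62)
  Item 0.13 -> Bin 1 (now 0.75)
  Item 0.21 -> Bin 1 (now 0.96)
  Item 0.32 -> new Bin 2
  Item 0.26 -> Bin 2 (now 0.58)
  Item 0.64 -> new Bin 3
  Item 0.88 -> new Bin 4
  Item 0.18 -> Bin 2 (now 0.76)
  Item 0.52 -> new Bin 5
Total bins used = 5

5


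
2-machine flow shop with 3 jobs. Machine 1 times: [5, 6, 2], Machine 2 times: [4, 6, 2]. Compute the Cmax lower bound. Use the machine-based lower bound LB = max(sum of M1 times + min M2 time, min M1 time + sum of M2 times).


LB1 = sum(M1 times) + min(M2 times) = 13 + 2 = 15
LB2 = min(M1 times) + sum(M2 times) = 2 + 12 = 14
Lower bound = max(LB1, LB2) = max(15, 14) = 15

15


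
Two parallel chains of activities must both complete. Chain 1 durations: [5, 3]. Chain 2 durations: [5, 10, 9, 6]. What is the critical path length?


Path A total = 5 + 3 = 8
Path B total = 5 + 10 + 9 + 6 = 30
Critical path = longest path = max(8, 30) = 30

30


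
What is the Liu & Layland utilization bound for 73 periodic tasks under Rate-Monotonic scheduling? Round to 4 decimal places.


Compute 2^(1/73) = 1.0095403890
Subtract 1: 1.0095403890 - 1 = 0.0095403890
Multiply by n: 73 * 0.0095403890 = 0.6964483970
Round to 4 dp: 0.6964

0.6964


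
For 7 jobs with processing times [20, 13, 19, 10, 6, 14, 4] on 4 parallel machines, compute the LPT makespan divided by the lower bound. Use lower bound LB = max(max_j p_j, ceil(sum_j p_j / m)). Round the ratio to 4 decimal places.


LPT order: [20, 19, 14, 13, 10, 6, 4]
Machine loads after assignment: [20, 23, 20, 23]
LPT makespan = 23
Lower bound = max(max_job, ceil(total/4)) = max(20, 22) = 22
Ratio = 23 / 22 = 1.0455

1.0455


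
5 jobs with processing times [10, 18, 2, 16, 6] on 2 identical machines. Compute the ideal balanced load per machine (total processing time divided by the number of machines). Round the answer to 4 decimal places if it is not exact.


Total processing time = 10 + 18 + 2 + 16 + 6 = 52
Number of machines = 2
Ideal balanced load = 52 / 2 = 26.0

26.0


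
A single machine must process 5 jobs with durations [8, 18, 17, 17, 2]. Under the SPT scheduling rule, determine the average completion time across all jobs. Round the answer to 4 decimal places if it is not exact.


Sort jobs by processing time (SPT order): [2, 8, 17, 17, 18]
Compute completion times sequentially:
  Job 1: processing = 2, completes at 2
  Job 2: processing = 8, completes at 10
  Job 3: processing = 17, completes at 27
  Job 4: processing = 17, completes at 44
  Job 5: processing = 18, completes at 62
Sum of completion times = 145
Average completion time = 145/5 = 29.0

29.0


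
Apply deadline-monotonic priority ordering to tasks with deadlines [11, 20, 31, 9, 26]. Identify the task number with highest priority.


Sort tasks by relative deadline (ascending):
  Task 4: deadline = 9
  Task 1: deadline = 11
  Task 2: deadline = 20
  Task 5: deadline = 26
  Task 3: deadline = 31
Priority order (highest first): [4, 1, 2, 5, 3]
Highest priority task = 4

4


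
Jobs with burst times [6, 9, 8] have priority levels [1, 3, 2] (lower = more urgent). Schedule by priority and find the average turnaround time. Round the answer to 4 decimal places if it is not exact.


Sort by priority (ascending = highest first):
Order: [(1, 6), (2, 8), (3, 9)]
Completion times:
  Priority 1, burst=6, C=6
  Priority 2, burst=8, C=14
  Priority 3, burst=9, C=23
Average turnaround = 43/3 = 14.3333

14.3333


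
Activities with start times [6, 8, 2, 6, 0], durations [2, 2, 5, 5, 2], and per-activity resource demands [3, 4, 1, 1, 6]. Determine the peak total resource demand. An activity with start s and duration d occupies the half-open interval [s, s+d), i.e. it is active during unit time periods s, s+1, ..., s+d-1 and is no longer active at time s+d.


Each activity i is active on [start_i, start_i + duration_i).
Compute total resource usage per time slot:
  t=0: active resources = [6], total = 6
  t=1: active resources = [6], total = 6
  t=2: active resources = [1], total = 1
  t=3: active resources = [1], total = 1
  t=4: active resources = [1], total = 1
  t=5: active resources = [1], total = 1
  t=6: active resources = [3, 1, 1], total = 5
  t=7: active resources = [3, 1], total = 4
  t=8: active resources = [4, 1], total = 5
  t=9: active resources = [4, 1], total = 5
  t=10: active resources = [1], total = 1
Peak resource demand = 6

6


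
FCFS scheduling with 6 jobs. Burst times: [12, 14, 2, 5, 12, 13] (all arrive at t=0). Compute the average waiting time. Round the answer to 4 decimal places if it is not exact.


FCFS order (as given): [12, 14, 2, 5, 12, 13]
Waiting times:
  Job 1: wait = 0
  Job 2: wait = 12
  Job 3: wait = 26
  Job 4: wait = 28
  Job 5: wait = 33
  Job 6: wait = 45
Sum of waiting times = 144
Average waiting time = 144/6 = 24.0

24.0


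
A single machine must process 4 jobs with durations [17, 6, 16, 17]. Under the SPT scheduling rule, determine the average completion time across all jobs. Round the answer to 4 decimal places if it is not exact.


Sort jobs by processing time (SPT order): [6, 16, 17, 17]
Compute completion times sequentially:
  Job 1: processing = 6, completes at 6
  Job 2: processing = 16, completes at 22
  Job 3: processing = 17, completes at 39
  Job 4: processing = 17, completes at 56
Sum of completion times = 123
Average completion time = 123/4 = 30.75

30.75


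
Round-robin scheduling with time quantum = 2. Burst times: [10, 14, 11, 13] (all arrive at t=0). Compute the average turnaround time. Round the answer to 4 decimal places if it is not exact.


Time quantum = 2
Execution trace:
  J1 runs 2 units, time = 2
  J2 runs 2 units, time = 4
  J3 runs 2 units, time = 6
  J4 runs 2 units, time = 8
  J1 runs 2 units, time = 10
  J2 runs 2 units, time = 12
  J3 runs 2 units, time = 14
  J4 runs 2 units, time = 16
  J1 runs 2 units, time = 18
  J2 runs 2 units, time = 20
  J3 runs 2 units, time = 22
  J4 runs 2 units, time = 24
  J1 runs 2 units, time = 26
  J2 runs 2 units, time = 28
  J3 runs 2 units, time = 30
  J4 runs 2 units, time = 32
  J1 runs 2 units, time = 34
  J2 runs 2 units, time = 36
  J3 runs 2 units, time = 38
  J4 runs 2 units, time = 40
  J2 runs 2 units, time = 42
  J3 runs 1 units, time = 43
  J4 runs 2 units, time = 45
  J2 runs 2 units, time = 47
  J4 runs 1 units, time = 48
Finish times: [34, 47, 43, 48]
Average turnaround = 172/4 = 43.0

43.0


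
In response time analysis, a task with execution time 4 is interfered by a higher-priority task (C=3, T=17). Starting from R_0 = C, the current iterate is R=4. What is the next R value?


R_next = C + ceil(R_prev / T_hp) * C_hp
ceil(4 / 17) = ceil(0.2353) = 1
Interference = 1 * 3 = 3
R_next = 4 + 3 = 7

7


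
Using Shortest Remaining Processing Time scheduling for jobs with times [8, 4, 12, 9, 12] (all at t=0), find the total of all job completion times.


Since all jobs arrive at t=0, SRPT equals SPT ordering.
SPT order: [4, 8, 9, 12, 12]
Completion times:
  Job 1: p=4, C=4
  Job 2: p=8, C=12
  Job 3: p=9, C=21
  Job 4: p=12, C=33
  Job 5: p=12, C=45
Total completion time = 4 + 12 + 21 + 33 + 45 = 115

115


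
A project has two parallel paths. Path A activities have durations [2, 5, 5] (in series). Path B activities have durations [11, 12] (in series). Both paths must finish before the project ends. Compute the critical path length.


Path A total = 2 + 5 + 5 = 12
Path B total = 11 + 12 = 23
Critical path = longest path = max(12, 23) = 23

23


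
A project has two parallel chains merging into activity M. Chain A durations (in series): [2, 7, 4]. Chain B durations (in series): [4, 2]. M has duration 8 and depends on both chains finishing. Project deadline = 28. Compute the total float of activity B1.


Forward pass: ES(B1) = sum of predecessors on chain B = 0
EF = ES + duration = 0 + 4 = 4
Backward pass: LF(M) = deadline = 28; LS(M) = 28 - 8 = 20
LF(B1) = LS(M) - sum(successors on chain B) = 20 - 2 = 18
LS = LF - duration = 18 - 4 = 14
Total float = LS - ES = 14 - 0 = 14

14


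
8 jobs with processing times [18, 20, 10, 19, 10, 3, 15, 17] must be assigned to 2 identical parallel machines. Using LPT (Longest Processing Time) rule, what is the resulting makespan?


Sort jobs in decreasing order (LPT): [20, 19, 18, 17, 15, 10, 10, 3]
Assign each job to the least loaded machine:
  Machine 1: jobs [20, 17, 15, 3], load = 55
  Machine 2: jobs [19, 18, 10, 10], load = 57
Makespan = max load = 57

57


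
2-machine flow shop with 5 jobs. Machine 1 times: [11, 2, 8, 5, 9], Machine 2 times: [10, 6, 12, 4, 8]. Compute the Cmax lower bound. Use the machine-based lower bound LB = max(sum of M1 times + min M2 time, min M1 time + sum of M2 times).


LB1 = sum(M1 times) + min(M2 times) = 35 + 4 = 39
LB2 = min(M1 times) + sum(M2 times) = 2 + 40 = 42
Lower bound = max(LB1, LB2) = max(39, 42) = 42

42


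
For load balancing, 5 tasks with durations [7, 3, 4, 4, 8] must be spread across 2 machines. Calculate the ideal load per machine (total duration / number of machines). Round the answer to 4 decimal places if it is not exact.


Total processing time = 7 + 3 + 4 + 4 + 8 = 26
Number of machines = 2
Ideal balanced load = 26 / 2 = 13.0

13.0


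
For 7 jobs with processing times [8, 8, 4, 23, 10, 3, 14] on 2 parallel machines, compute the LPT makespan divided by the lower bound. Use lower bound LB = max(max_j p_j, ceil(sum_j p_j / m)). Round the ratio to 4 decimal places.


LPT order: [23, 14, 10, 8, 8, 4, 3]
Machine loads after assignment: [35, 35]
LPT makespan = 35
Lower bound = max(max_job, ceil(total/2)) = max(23, 35) = 35
Ratio = 35 / 35 = 1.0

1.0


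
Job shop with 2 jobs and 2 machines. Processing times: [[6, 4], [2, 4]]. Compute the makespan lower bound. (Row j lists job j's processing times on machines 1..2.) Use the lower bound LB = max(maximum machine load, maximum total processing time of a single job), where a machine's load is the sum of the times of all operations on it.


Machine loads:
  Machine 1: 6 + 2 = 8
  Machine 2: 4 + 4 = 8
Max machine load = 8
Job totals:
  Job 1: 10
  Job 2: 6
Max job total = 10
Lower bound = max(8, 10) = 10

10


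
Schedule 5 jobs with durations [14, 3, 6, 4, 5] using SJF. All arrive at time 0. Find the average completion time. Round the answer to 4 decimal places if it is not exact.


SJF order (ascending): [3, 4, 5, 6, 14]
Completion times:
  Job 1: burst=3, C=3
  Job 2: burst=4, C=7
  Job 3: burst=5, C=12
  Job 4: burst=6, C=18
  Job 5: burst=14, C=32
Average completion = 72/5 = 14.4

14.4


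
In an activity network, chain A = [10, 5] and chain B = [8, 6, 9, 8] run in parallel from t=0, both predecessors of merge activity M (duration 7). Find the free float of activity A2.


ES(A2) = sum of predecessors on chain A = 10
EF(A2) = ES + duration = 10 + 5 = 15
Successor of A2 is M. ES(M) = max(sum(A), sum(B)) = max(15, 31) = 31
Free float = ES(successor) - EF(current) = 31 - 15 = 16

16


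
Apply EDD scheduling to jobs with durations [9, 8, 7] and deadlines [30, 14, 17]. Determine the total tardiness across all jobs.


Sort by due date (EDD order): [(8, 14), (7, 17), (9, 30)]
Compute completion times and tardiness:
  Job 1: p=8, d=14, C=8, tardiness=max(0,8-14)=0
  Job 2: p=7, d=17, C=15, tardiness=max(0,15-17)=0
  Job 3: p=9, d=30, C=24, tardiness=max(0,24-30)=0
Total tardiness = 0

0


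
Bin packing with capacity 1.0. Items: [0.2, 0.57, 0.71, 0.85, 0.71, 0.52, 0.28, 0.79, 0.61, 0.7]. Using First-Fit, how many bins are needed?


Place items sequentially using First-Fit:
  Item 0.2 -> new Bin 1
  Item 0.57 -> Bin 1 (now 0.77)
  Item 0.71 -> new Bin 2
  Item 0.85 -> new Bin 3
  Item 0.71 -> new Bin 4
  Item 0.52 -> new Bin 5
  Item 0.28 -> Bin 2 (now 0.99)
  Item 0.79 -> new Bin 6
  Item 0.61 -> new Bin 7
  Item 0.7 -> new Bin 8
Total bins used = 8

8


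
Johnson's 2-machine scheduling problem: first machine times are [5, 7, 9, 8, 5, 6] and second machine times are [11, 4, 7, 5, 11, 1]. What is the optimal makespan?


Apply Johnson's rule:
  Group 1 (a <= b): [(1, 5, 11), (5, 5, 11)]
  Group 2 (a > b): [(3, 9, 7), (4, 8, 5), (2, 7, 4), (6, 6, 1)]
Optimal job order: [1, 5, 3, 4, 2, 6]
Schedule:
  Job 1: M1 done at 5, M2 done at 16
  Job 5: M1 done at 10, M2 done at 27
  Job 3: M1 done at 19, M2 done at 34
  Job 4: M1 done at 27, M2 done at 39
  Job 2: M1 done at 34, M2 done at 43
  Job 6: M1 done at 40, M2 done at 44
Makespan = 44

44


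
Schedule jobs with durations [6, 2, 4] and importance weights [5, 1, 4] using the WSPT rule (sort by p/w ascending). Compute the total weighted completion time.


Compute p/w ratios and sort ascending (WSPT): [(4, 4), (6, 5), (2, 1)]
Compute weighted completion times:
  Job (p=4,w=4): C=4, w*C=4*4=16
  Job (p=6,w=5): C=10, w*C=5*10=50
  Job (p=2,w=1): C=12, w*C=1*12=12
Total weighted completion time = 78

78


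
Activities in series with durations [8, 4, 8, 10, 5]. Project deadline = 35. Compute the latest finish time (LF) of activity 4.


LF(activity 4) = deadline - sum of successor durations
Successors: activities 5 through 5 with durations [5]
Sum of successor durations = 5
LF = 35 - 5 = 30

30


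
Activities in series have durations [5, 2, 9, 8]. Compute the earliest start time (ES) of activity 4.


Activity 4 starts after activities 1 through 3 complete.
Predecessor durations: [5, 2, 9]
ES = 5 + 2 + 9 = 16

16


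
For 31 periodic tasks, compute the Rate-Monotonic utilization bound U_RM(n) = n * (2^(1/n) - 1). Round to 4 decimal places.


Compute 2^(1/31) = 1.0226114356
Subtract 1: 1.0226114356 - 1 = 0.0226114356
Multiply by n: 31 * 0.0226114356 = 0.7009545036
Round to 4 dp: 0.7010

0.7010


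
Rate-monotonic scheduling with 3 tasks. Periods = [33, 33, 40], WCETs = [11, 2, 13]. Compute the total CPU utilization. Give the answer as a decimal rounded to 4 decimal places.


Compute individual utilizations (exact fractions):
  Task 1: C/T = 11/33 = 1/3 (approx. 0.3333)
  Task 2: C/T = 2/33 (approx. 0.0606)
  Task 3: C/T = 13/40 (approx. 0.325)
Total utilization U = 1/3 + 2/33 + 13/40 = 949/1320
Rounded to 4 decimal places: U = 0.7189
RM (Liu & Layland) bound for 3 tasks = 0.779763; compare with U = 949/1320 (approx. 0.718939)
U <= bound, so schedulable by RM sufficient condition.

0.7189


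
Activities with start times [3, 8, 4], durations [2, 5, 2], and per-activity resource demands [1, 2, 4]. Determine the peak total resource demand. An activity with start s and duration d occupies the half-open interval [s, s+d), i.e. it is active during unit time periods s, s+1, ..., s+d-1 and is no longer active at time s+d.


Each activity i is active on [start_i, start_i + duration_i).
Compute total resource usage per time slot:
  t=0: active resources = [], total = 0
  t=1: active resources = [], total = 0
  t=2: active resources = [], total = 0
  t=3: active resources = [1], total = 1
  t=4: active resources = [1, 4], total = 5
  t=5: active resources = [4], total = 4
  t=6: active resources = [], total = 0
  t=7: active resources = [], total = 0
  t=8: active resources = [2], total = 2
  t=9: active resources = [2], total = 2
  t=10: active resources = [2], total = 2
  t=11: active resources = [2], total = 2
  t=12: active resources = [2], total = 2
Peak resource demand = 5

5


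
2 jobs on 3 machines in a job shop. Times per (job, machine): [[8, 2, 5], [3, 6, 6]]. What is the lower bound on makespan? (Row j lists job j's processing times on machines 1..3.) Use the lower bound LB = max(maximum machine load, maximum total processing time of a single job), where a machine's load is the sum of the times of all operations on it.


Machine loads:
  Machine 1: 8 + 3 = 11
  Machine 2: 2 + 6 = 8
  Machine 3: 5 + 6 = 11
Max machine load = 11
Job totals:
  Job 1: 15
  Job 2: 15
Max job total = 15
Lower bound = max(11, 15) = 15

15


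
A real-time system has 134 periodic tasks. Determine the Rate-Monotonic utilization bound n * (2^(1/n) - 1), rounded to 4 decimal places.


Compute 2^(1/134) = 1.0051861419
Subtract 1: 1.0051861419 - 1 = 0.0051861419
Multiply by n: 134 * 0.0051861419 = 0.6949430146
Round to 4 dp: 0.6949

0.6949


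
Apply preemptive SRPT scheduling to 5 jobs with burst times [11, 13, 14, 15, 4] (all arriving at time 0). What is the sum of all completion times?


Since all jobs arrive at t=0, SRPT equals SPT ordering.
SPT order: [4, 11, 13, 14, 15]
Completion times:
  Job 1: p=4, C=4
  Job 2: p=11, C=15
  Job 3: p=13, C=28
  Job 4: p=14, C=42
  Job 5: p=15, C=57
Total completion time = 4 + 15 + 28 + 42 + 57 = 146

146


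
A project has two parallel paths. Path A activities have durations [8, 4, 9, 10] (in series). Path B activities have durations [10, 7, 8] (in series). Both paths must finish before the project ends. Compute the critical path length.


Path A total = 8 + 4 + 9 + 10 = 31
Path B total = 10 + 7 + 8 = 25
Critical path = longest path = max(31, 25) = 31

31


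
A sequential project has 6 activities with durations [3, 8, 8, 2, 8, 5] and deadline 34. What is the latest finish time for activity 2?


LF(activity 2) = deadline - sum of successor durations
Successors: activities 3 through 6 with durations [8, 2, 8, 5]
Sum of successor durations = 23
LF = 34 - 23 = 11

11


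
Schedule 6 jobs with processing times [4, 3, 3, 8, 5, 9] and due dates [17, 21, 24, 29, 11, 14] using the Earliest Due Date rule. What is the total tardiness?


Sort by due date (EDD order): [(5, 11), (9, 14), (4, 17), (3, 21), (3, 24), (8, 29)]
Compute completion times and tardiness:
  Job 1: p=5, d=11, C=5, tardiness=max(0,5-11)=0
  Job 2: p=9, d=14, C=14, tardiness=max(0,14-14)=0
  Job 3: p=4, d=17, C=18, tardiness=max(0,18-17)=1
  Job 4: p=3, d=21, C=21, tardiness=max(0,21-21)=0
  Job 5: p=3, d=24, C=24, tardiness=max(0,24-24)=0
  Job 6: p=8, d=29, C=32, tardiness=max(0,32-29)=3
Total tardiness = 4

4


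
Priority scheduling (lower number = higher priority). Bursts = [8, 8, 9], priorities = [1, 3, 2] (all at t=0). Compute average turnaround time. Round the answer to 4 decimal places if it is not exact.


Sort by priority (ascending = highest first):
Order: [(1, 8), (2, 9), (3, 8)]
Completion times:
  Priority 1, burst=8, C=8
  Priority 2, burst=9, C=17
  Priority 3, burst=8, C=25
Average turnaround = 50/3 = 16.6667

16.6667


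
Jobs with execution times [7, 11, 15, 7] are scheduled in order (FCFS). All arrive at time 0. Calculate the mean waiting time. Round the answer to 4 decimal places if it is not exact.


FCFS order (as given): [7, 11, 15, 7]
Waiting times:
  Job 1: wait = 0
  Job 2: wait = 7
  Job 3: wait = 18
  Job 4: wait = 33
Sum of waiting times = 58
Average waiting time = 58/4 = 14.5

14.5


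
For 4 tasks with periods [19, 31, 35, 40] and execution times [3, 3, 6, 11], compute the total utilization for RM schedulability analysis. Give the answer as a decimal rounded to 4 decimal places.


Compute individual utilizations (exact fractions):
  Task 1: C/T = 3/19 (approx. 0.1579)
  Task 2: C/T = 3/31 (approx. 0.0968)
  Task 3: C/T = 6/35 (approx. 0.1714)
  Task 4: C/T = 11/40 (approx. 0.275)
Total utilization U = 3/19 + 3/31 + 6/35 + 11/40 = 23125/32984
Rounded to 4 decimal places: U = 0.7011
RM (Liu & Layland) bound for 4 tasks = 0.756828; compare with U = 23125/32984 (approx. 0.701098)
U <= bound, so schedulable by RM sufficient condition.

0.7011


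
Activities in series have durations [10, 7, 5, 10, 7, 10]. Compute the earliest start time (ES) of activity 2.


Activity 2 starts after activities 1 through 1 complete.
Predecessor durations: [10]
ES = 10 = 10

10


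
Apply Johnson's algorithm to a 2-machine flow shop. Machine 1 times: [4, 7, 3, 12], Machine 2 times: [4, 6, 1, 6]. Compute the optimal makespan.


Apply Johnson's rule:
  Group 1 (a <= b): [(1, 4, 4)]
  Group 2 (a > b): [(2, 7, 6), (4, 12, 6), (3, 3, 1)]
Optimal job order: [1, 2, 4, 3]
Schedule:
  Job 1: M1 done at 4, M2 done at 8
  Job 2: M1 done at 11, M2 done at 17
  Job 4: M1 done at 23, M2 done at 29
  Job 3: M1 done at 26, M2 done at 30
Makespan = 30

30


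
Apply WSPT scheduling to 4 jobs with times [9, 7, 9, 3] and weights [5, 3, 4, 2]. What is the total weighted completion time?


Compute p/w ratios and sort ascending (WSPT): [(3, 2), (9, 5), (9, 4), (7, 3)]
Compute weighted completion times:
  Job (p=3,w=2): C=3, w*C=2*3=6
  Job (p=9,w=5): C=12, w*C=5*12=60
  Job (p=9,w=4): C=21, w*C=4*21=84
  Job (p=7,w=3): C=28, w*C=3*28=84
Total weighted completion time = 234

234


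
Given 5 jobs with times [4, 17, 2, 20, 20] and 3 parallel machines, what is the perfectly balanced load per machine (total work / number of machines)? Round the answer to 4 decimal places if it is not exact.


Total processing time = 4 + 17 + 2 + 20 + 20 = 63
Number of machines = 3
Ideal balanced load = 63 / 3 = 21.0

21.0


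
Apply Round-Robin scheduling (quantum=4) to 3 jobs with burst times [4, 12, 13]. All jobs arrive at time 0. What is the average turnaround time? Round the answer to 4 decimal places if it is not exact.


Time quantum = 4
Execution trace:
  J1 runs 4 units, time = 4
  J2 runs 4 units, time = 8
  J3 runs 4 units, time = 12
  J2 runs 4 units, time = 16
  J3 runs 4 units, time = 20
  J2 runs 4 units, time = 24
  J3 runs 4 units, time = 28
  J3 runs 1 units, time = 29
Finish times: [4, 24, 29]
Average turnaround = 57/3 = 19.0

19.0


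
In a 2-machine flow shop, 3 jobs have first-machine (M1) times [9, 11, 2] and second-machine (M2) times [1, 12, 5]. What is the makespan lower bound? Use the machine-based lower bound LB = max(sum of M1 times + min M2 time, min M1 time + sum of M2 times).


LB1 = sum(M1 times) + min(M2 times) = 22 + 1 = 23
LB2 = min(M1 times) + sum(M2 times) = 2 + 18 = 20
Lower bound = max(LB1, LB2) = max(23, 20) = 23

23


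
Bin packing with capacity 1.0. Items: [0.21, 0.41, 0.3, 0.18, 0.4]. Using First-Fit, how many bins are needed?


Place items sequentially using First-Fit:
  Item 0.21 -> new Bin 1
  Item 0.41 -> Bin 1 (now 0.62)
  Item 0.3 -> Bin 1 (now 0.92)
  Item 0.18 -> new Bin 2
  Item 0.4 -> Bin 2 (now 0.58)
Total bins used = 2

2


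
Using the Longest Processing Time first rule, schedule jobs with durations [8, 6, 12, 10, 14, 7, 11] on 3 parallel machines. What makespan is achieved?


Sort jobs in decreasing order (LPT): [14, 12, 11, 10, 8, 7, 6]
Assign each job to the least loaded machine:
  Machine 1: jobs [14, 7], load = 21
  Machine 2: jobs [12, 8, 6], load = 26
  Machine 3: jobs [11, 10], load = 21
Makespan = max load = 26

26


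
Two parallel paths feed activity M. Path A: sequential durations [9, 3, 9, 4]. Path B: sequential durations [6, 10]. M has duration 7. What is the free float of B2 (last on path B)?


ES(B2) = sum of predecessors on chain B = 6
EF(B2) = ES + duration = 6 + 10 = 16
Successor of B2 is M. ES(M) = max(sum(A), sum(B)) = max(25, 16) = 25
Free float = ES(successor) - EF(current) = 25 - 16 = 9

9


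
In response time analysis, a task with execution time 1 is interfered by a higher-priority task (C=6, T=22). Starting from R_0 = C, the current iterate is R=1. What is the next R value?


R_next = C + ceil(R_prev / T_hp) * C_hp
ceil(1 / 22) = ceil(0.0455) = 1
Interference = 1 * 6 = 6
R_next = 1 + 6 = 7

7


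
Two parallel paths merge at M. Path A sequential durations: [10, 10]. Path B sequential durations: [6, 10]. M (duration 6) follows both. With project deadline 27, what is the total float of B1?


Forward pass: ES(B1) = sum of predecessors on chain B = 0
EF = ES + duration = 0 + 6 = 6
Backward pass: LF(M) = deadline = 27; LS(M) = 27 - 6 = 21
LF(B1) = LS(M) - sum(successors on chain B) = 21 - 10 = 11
LS = LF - duration = 11 - 6 = 5
Total float = LS - ES = 5 - 0 = 5

5


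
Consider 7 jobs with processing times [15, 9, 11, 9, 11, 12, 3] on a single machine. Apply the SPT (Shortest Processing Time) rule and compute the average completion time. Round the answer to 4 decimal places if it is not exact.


Sort jobs by processing time (SPT order): [3, 9, 9, 11, 11, 12, 15]
Compute completion times sequentially:
  Job 1: processing = 3, completes at 3
  Job 2: processing = 9, completes at 12
  Job 3: processing = 9, completes at 21
  Job 4: processing = 11, completes at 32
  Job 5: processing = 11, completes at 43
  Job 6: processing = 12, completes at 55
  Job 7: processing = 15, completes at 70
Sum of completion times = 236
Average completion time = 236/7 = 33.7143

33.7143


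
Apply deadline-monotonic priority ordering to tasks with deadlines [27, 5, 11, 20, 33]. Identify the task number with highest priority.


Sort tasks by relative deadline (ascending):
  Task 2: deadline = 5
  Task 3: deadline = 11
  Task 4: deadline = 20
  Task 1: deadline = 27
  Task 5: deadline = 33
Priority order (highest first): [2, 3, 4, 1, 5]
Highest priority task = 2

2


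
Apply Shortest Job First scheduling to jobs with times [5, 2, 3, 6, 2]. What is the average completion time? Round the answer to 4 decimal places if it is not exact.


SJF order (ascending): [2, 2, 3, 5, 6]
Completion times:
  Job 1: burst=2, C=2
  Job 2: burst=2, C=4
  Job 3: burst=3, C=7
  Job 4: burst=5, C=12
  Job 5: burst=6, C=18
Average completion = 43/5 = 8.6

8.6


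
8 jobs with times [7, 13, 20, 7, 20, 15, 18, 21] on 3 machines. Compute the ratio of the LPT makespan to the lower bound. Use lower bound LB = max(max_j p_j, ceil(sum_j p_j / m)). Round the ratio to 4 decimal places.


LPT order: [21, 20, 20, 18, 15, 13, 7, 7]
Machine loads after assignment: [41, 38, 42]
LPT makespan = 42
Lower bound = max(max_job, ceil(total/3)) = max(21, 41) = 41
Ratio = 42 / 41 = 1.0244

1.0244


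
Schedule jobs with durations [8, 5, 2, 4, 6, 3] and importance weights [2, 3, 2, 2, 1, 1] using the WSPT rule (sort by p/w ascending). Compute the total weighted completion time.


Compute p/w ratios and sort ascending (WSPT): [(2, 2), (5, 3), (4, 2), (3, 1), (8, 2), (6, 1)]
Compute weighted completion times:
  Job (p=2,w=2): C=2, w*C=2*2=4
  Job (p=5,w=3): C=7, w*C=3*7=21
  Job (p=4,w=2): C=11, w*C=2*11=22
  Job (p=3,w=1): C=14, w*C=1*14=14
  Job (p=8,w=2): C=22, w*C=2*22=44
  Job (p=6,w=1): C=28, w*C=1*28=28
Total weighted completion time = 133

133


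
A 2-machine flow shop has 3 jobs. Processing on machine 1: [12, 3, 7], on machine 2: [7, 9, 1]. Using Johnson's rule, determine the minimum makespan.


Apply Johnson's rule:
  Group 1 (a <= b): [(2, 3, 9)]
  Group 2 (a > b): [(1, 12, 7), (3, 7, 1)]
Optimal job order: [2, 1, 3]
Schedule:
  Job 2: M1 done at 3, M2 done at 12
  Job 1: M1 done at 15, M2 done at 22
  Job 3: M1 done at 22, M2 done at 23
Makespan = 23

23


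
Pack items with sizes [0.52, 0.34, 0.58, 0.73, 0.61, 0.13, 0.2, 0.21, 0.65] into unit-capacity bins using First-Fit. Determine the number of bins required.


Place items sequentially using First-Fit:
  Item 0.52 -> new Bin 1
  Item 0.34 -> Bin 1 (now 0.86)
  Item 0.58 -> new Bin 2
  Item 0.73 -> new Bin 3
  Item 0.61 -> new Bin 4
  Item 0.13 -> Bin 1 (now 0.99)
  Item 0.2 -> Bin 2 (now 0.78)
  Item 0.21 -> Bin 2 (now 0.99)
  Item 0.65 -> new Bin 5
Total bins used = 5

5


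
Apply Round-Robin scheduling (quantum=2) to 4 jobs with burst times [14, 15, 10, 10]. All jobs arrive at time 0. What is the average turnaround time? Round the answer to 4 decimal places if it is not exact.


Time quantum = 2
Execution trace:
  J1 runs 2 units, time = 2
  J2 runs 2 units, time = 4
  J3 runs 2 units, time = 6
  J4 runs 2 units, time = 8
  J1 runs 2 units, time = 10
  J2 runs 2 units, time = 12
  J3 runs 2 units, time = 14
  J4 runs 2 units, time = 16
  J1 runs 2 units, time = 18
  J2 runs 2 units, time = 20
  J3 runs 2 units, time = 22
  J4 runs 2 units, time = 24
  J1 runs 2 units, time = 26
  J2 runs 2 units, time = 28
  J3 runs 2 units, time = 30
  J4 runs 2 units, time = 32
  J1 runs 2 units, time = 34
  J2 runs 2 units, time = 36
  J3 runs 2 units, time = 38
  J4 runs 2 units, time = 40
  J1 runs 2 units, time = 42
  J2 runs 2 units, time = 44
  J1 runs 2 units, time = 46
  J2 runs 2 units, time = 48
  J2 runs 1 units, time = 49
Finish times: [46, 49, 38, 40]
Average turnaround = 173/4 = 43.25

43.25


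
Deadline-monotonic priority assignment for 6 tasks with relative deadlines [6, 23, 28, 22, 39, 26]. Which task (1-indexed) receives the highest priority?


Sort tasks by relative deadline (ascending):
  Task 1: deadline = 6
  Task 4: deadline = 22
  Task 2: deadline = 23
  Task 6: deadline = 26
  Task 3: deadline = 28
  Task 5: deadline = 39
Priority order (highest first): [1, 4, 2, 6, 3, 5]
Highest priority task = 1

1


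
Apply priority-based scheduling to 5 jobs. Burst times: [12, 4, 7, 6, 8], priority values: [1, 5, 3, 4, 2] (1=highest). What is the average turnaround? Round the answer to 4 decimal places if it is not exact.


Sort by priority (ascending = highest first):
Order: [(1, 12), (2, 8), (3, 7), (4, 6), (5, 4)]
Completion times:
  Priority 1, burst=12, C=12
  Priority 2, burst=8, C=20
  Priority 3, burst=7, C=27
  Priority 4, burst=6, C=33
  Priority 5, burst=4, C=37
Average turnaround = 129/5 = 25.8

25.8


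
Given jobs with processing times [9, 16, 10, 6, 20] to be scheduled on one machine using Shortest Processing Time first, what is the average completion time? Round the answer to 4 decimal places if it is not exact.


Sort jobs by processing time (SPT order): [6, 9, 10, 16, 20]
Compute completion times sequentially:
  Job 1: processing = 6, completes at 6
  Job 2: processing = 9, completes at 15
  Job 3: processing = 10, completes at 25
  Job 4: processing = 16, completes at 41
  Job 5: processing = 20, completes at 61
Sum of completion times = 148
Average completion time = 148/5 = 29.6

29.6


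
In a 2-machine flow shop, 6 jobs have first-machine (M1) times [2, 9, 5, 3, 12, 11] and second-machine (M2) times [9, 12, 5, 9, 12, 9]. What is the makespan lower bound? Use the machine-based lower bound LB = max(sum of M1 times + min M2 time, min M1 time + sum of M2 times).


LB1 = sum(M1 times) + min(M2 times) = 42 + 5 = 47
LB2 = min(M1 times) + sum(M2 times) = 2 + 56 = 58
Lower bound = max(LB1, LB2) = max(47, 58) = 58

58


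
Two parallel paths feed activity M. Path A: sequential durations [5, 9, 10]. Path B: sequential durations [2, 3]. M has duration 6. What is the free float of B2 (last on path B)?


ES(B2) = sum of predecessors on chain B = 2
EF(B2) = ES + duration = 2 + 3 = 5
Successor of B2 is M. ES(M) = max(sum(A), sum(B)) = max(24, 5) = 24
Free float = ES(successor) - EF(current) = 24 - 5 = 19

19


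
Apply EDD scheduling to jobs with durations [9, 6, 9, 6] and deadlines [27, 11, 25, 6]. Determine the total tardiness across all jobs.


Sort by due date (EDD order): [(6, 6), (6, 11), (9, 25), (9, 27)]
Compute completion times and tardiness:
  Job 1: p=6, d=6, C=6, tardiness=max(0,6-6)=0
  Job 2: p=6, d=11, C=12, tardiness=max(0,12-11)=1
  Job 3: p=9, d=25, C=21, tardiness=max(0,21-25)=0
  Job 4: p=9, d=27, C=30, tardiness=max(0,30-27)=3
Total tardiness = 4

4


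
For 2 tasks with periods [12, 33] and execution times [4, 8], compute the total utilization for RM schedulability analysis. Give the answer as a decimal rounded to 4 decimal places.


Compute individual utilizations (exact fractions):
  Task 1: C/T = 4/12 = 1/3 (approx. 0.3333)
  Task 2: C/T = 8/33 (approx. 0.2424)
Total utilization U = 1/3 + 8/33 = 19/33
Rounded to 4 decimal places: U = 0.5758
RM (Liu & Layland) bound for 2 tasks = 0.828427; compare with U = 19/33 (approx. 0.575758)
U <= bound, so schedulable by RM sufficient condition.

0.5758


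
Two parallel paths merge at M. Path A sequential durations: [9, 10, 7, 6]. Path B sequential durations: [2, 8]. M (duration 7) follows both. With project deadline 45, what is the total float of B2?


Forward pass: ES(B2) = sum of predecessors on chain B = 2
EF = ES + duration = 2 + 8 = 10
Backward pass: LF(M) = deadline = 45; LS(M) = 45 - 7 = 38
LF(B2) = LS(M) - sum(successors on chain B) = 38 - 0 = 38
LS = LF - duration = 38 - 8 = 30
Total float = LS - ES = 30 - 2 = 28

28


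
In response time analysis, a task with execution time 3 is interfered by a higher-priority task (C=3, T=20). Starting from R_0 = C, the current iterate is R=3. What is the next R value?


R_next = C + ceil(R_prev / T_hp) * C_hp
ceil(3 / 20) = ceil(0.15) = 1
Interference = 1 * 3 = 3
R_next = 3 + 3 = 6

6


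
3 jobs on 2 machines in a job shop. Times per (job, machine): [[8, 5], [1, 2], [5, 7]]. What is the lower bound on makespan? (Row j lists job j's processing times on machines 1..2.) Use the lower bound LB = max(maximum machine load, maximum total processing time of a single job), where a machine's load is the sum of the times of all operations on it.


Machine loads:
  Machine 1: 8 + 1 + 5 = 14
  Machine 2: 5 + 2 + 7 = 14
Max machine load = 14
Job totals:
  Job 1: 13
  Job 2: 3
  Job 3: 12
Max job total = 13
Lower bound = max(14, 13) = 14

14


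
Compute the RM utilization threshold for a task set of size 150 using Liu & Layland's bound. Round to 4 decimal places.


Compute 2^(1/150) = 1.0046316744
Subtract 1: 1.0046316744 - 1 = 0.0046316744
Multiply by n: 150 * 0.0046316744 = 0.6947511600
Round to 4 dp: 0.6948

0.6948


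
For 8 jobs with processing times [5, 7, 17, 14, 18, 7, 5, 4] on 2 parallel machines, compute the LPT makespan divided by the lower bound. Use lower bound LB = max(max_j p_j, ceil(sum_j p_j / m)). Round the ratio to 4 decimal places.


LPT order: [18, 17, 14, 7, 7, 5, 5, 4]
Machine loads after assignment: [37, 40]
LPT makespan = 40
Lower bound = max(max_job, ceil(total/2)) = max(18, 39) = 39
Ratio = 40 / 39 = 1.0256

1.0256
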